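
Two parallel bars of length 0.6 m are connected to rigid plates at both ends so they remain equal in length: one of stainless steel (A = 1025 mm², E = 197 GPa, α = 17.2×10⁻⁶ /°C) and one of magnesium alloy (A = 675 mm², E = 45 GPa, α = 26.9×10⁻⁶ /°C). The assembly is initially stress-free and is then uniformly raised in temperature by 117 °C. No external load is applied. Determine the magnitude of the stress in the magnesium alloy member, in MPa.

σ ≈ 44.4 MPa (compressive)

Equilibrium of a rigid end plate with no external load gives equal and opposite internal forces ±P in the two members. Since α_{magnesium alloy} > α_{stainless steel}, heating drives the magnesium alloy into compression and the stainless steel into tension.
Compatibility of the two members (thermal + elastic change equal): (α₁ − α₂)ΔT = P·[1/(A₁E₁) + 1/(A₂E₂)].
|α₁ − α₂|·ΔT = 9.7×10⁻⁶ × 117 = 0.001135.
1/(A₁E₁) + 1/(A₂E₂) = 1/(1025×197×10³) + 1/(675×45×10³) = 3.787×10⁻⁸ N⁻¹.
So P = 0.001135 / 3.787×10⁻⁸ = 29.97 kN.
σ_{magnesium alloy} = P/A₂ = 29970/675 = 44.39 MPa, compressive.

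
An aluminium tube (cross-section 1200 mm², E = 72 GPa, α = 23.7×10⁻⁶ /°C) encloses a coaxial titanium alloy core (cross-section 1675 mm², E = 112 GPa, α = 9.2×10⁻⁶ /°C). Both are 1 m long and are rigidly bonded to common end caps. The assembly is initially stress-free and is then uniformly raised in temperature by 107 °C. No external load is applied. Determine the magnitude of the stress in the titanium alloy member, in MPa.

σ ≈ 54.8 MPa (tensile)

Both members must finish at the same length. With the larger α, the aluminium tends to over-expand; the plates restrain it, putting the aluminium in compression and the titanium alloy in tension. With no external load the two internal forces are equal and opposite, magnitude P.
Setting the final lengths equal and cancelling L: (α₁ − α₂)ΔT = P/(A₁E₁) + P/(A₂E₂).
|α₁ − α₂|·ΔT = 14.5×10⁻⁶ × 107 = 0.001551.
1/(A₁E₁) + 1/(A₂E₂) = 1/(1200×72×10³) + 1/(1675×112×10³) = 1.69×10⁻⁸ N⁻¹.
So P = 0.001551 / 1.69×10⁻⁸ = 91.78 kN.
σ_{titanium alloy} = P/A₂ = 91780/1675 = 54.79 MPa, tensile.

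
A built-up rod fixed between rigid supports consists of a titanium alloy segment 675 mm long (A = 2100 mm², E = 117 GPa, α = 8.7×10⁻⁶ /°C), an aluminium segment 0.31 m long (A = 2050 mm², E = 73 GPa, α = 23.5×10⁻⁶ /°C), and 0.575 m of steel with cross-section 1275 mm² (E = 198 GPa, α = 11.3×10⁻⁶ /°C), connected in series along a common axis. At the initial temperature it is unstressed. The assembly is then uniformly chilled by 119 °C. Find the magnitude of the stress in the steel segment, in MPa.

If the supports were absent, the total length change would be Σ αᵢΔT Lᵢ = 8.7×10⁻⁶×119×675 + 23.5×10⁻⁶×119×310 + 11.3×10⁻⁶×119×575 = 2.339 mm.
Since the ends are fixed, an axial force P builds up, equal in every segment, with P · Σ Lᵢ/(AᵢEᵢ) = δ_free.
Σ Lᵢ/(AᵢEᵢ) = 675/(2100×117×10³) + 310/(2050×73×10³) + 575/(1275×198×10³) = 7.096×10⁻⁶ mm/N.
So P = 2.339 / 7.096×10⁻⁶ = 329.6 kN, tensile.
σ_{steel} = P / A = 329600 / 1275 = 258.5 MPa.

σ ≈ 259 MPa (tensile)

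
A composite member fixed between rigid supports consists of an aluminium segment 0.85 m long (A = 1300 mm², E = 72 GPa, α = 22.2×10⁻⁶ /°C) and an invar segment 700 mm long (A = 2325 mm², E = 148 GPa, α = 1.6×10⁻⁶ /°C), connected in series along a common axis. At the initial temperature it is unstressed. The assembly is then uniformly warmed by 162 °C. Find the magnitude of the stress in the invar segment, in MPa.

σ ≈ 125 MPa (compressive)

Free thermal expansion of the whole bar: Σ αᵢΔT Lᵢ = 22.2×10⁻⁶×162×850 + 1.6×10⁻⁶×162×700 = 3.238 mm.
The walls prevent any net length change, so an axial force P (same in every segment) develops. Compatibility: P · Σ Lᵢ/(AᵢEᵢ) = δ_free.
Σ Lᵢ/(AᵢEᵢ) = 850/(1300×72×10³) + 700/(2325×148×10³) = 1.112×10⁻⁵ mm/N.
Hence P = δ_free / Σ(L/AE) = 3.238/1.112×10⁻⁵ = 291.3 kN (compressive).
σ_{invar} = P / A = 291300 / 2325 = 125.3 MPa.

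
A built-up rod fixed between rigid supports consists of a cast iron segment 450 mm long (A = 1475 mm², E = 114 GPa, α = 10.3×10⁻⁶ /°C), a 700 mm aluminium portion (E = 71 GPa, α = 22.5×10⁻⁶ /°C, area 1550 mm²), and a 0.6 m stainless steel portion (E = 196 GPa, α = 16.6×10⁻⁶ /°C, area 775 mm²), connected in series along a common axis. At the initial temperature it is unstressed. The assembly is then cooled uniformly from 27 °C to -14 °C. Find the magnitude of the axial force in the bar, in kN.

P ≈ 95.8 kN (tensile)

With the walls removed the bar would change length by δ_free = Σ αᵢΔT Lᵢ = 10.3×10⁻⁶×41×450 + 22.5×10⁻⁶×41×700 + 16.6×10⁻⁶×41×600 = 1.244 mm.
The walls prevent any net length change, so an axial force P (same in every segment) develops. Compatibility: P · Σ Lᵢ/(AᵢEᵢ) = δ_free.
The series flexibility is Σ Lᵢ/(AᵢEᵢ) = 450/(1475×114×10³) + 700/(1550×71×10³) + 600/(775×196×10³) = 1.299×10⁻⁵ mm/N.
P = 1.244 / 1.299×10⁻⁵ = 95800 N = 95.8 kN, tensile.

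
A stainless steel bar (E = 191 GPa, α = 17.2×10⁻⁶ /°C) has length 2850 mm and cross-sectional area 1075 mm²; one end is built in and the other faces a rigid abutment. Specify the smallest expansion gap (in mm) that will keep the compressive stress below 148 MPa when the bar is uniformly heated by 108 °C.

g ≈ 3.09 mm

With no wall the bar would lengthen by αΔT L = 17.2×10⁻⁶ × 108 × 2850 = 5.294 mm.
At the allowable stress the elastic shortening the wall may impose is σL/E = 148 × 2850 / (191×10³) = 2.208 mm.
So the gap has to take up the difference, g_min = δ_free − σL/E = 5.294 − 2.208 = 3.086 mm.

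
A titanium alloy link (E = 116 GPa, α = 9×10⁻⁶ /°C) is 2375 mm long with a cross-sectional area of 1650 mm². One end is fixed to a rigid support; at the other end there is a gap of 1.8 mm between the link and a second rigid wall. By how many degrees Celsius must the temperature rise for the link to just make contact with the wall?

ΔT ≈ 84.2 °C

Contact occurs when the free expansion equals the gap: αΔT L = 1.8 mm.
So ΔT = g/(αL) = 1.8/(9×10⁻⁶ × 2375) = 84.21 °C.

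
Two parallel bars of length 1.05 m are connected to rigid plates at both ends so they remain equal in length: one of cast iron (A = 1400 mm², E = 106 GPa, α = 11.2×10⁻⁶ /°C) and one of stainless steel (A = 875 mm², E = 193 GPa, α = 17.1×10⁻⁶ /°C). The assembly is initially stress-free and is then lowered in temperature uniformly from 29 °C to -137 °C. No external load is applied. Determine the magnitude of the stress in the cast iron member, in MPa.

The stainless steel has the larger α, so on cooling it would change length more than the cast iron if both were free. The rigid plates force a common final length, so the stainless steel is put into tension and the cast iron into compression, with equal and opposite forces P (no external load).
Equating the net (thermal + elastic) strains gives |α₁ − α₂|·ΔT = P·[1/(A₁E₁) + 1/(A₂E₂)].
|α₁ − α₂|·ΔT = 5.9×10⁻⁶ × 166 = 0.0009794.
1/(A₁E₁) + 1/(A₂E₂) = 1/(1400×106×10³) + 1/(875×193×10³) = 1.266×10⁻⁸ N⁻¹.
P = 0.0009794 / 1.266×10⁻⁸ = 77360 N = 77.36 kN.
σ_{cast iron} = P/A₁ = 77360/1400 = 55.26 MPa, compressive.

σ ≈ 55.3 MPa (compressive)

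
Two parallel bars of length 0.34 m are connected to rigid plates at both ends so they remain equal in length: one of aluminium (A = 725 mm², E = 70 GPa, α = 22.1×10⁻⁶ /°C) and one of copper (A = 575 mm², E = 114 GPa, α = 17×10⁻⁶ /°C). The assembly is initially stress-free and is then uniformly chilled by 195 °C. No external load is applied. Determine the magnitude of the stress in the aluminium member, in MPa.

The aluminium has the larger α, so on cooling it would change length more than the copper if both were free. The rigid plates force a common final length, so the aluminium is put into tension and the copper into compression, with equal and opposite forces P (no external load).
Compatibility of the two members (thermal + elastic change equal): (α₁ − α₂)ΔT = P·[1/(A₁E₁) + 1/(A₂E₂)].
|α₁ − α₂|·ΔT = 5.1×10⁻⁶ × 195 = 0.0009945.
1/(A₁E₁) + 1/(A₂E₂) = 1/(725×70×10³) + 1/(575×114×10³) = 3.496×10⁻⁸ N⁻¹.
P = 0.0009945 / 3.496×10⁻⁸ = 28450 N = 28.45 kN.
σ_{aluminium} = P/A₁ = 28450/725 = 39.24 MPa, tensile.

σ ≈ 39.2 MPa (tensile)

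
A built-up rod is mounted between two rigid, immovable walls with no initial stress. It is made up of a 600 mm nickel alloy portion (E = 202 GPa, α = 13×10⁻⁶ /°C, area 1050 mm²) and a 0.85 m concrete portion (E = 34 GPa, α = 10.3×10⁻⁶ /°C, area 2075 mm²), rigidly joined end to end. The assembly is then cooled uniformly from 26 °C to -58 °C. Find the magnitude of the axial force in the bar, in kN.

P ≈ 93.5 kN (tensile)

Free thermal contraction of the whole bar: Σ αᵢΔT Lᵢ = 13×10⁻⁶×84×600 + 10.3×10⁻⁶×84×850 = 1.391 mm.
Since the ends are fixed, an axial force P builds up, equal in every segment, with P · Σ Lᵢ/(AᵢEᵢ) = δ_free.
The series flexibility is Σ Lᵢ/(AᵢEᵢ) = 600/(1050×202×10³) + 850/(2075×34×10³) = 1.488×10⁻⁵ mm/N.
Hence P = δ_free / Σ(L/AE) = 1.391/1.488×10⁻⁵ = 93.47 kN (tensile).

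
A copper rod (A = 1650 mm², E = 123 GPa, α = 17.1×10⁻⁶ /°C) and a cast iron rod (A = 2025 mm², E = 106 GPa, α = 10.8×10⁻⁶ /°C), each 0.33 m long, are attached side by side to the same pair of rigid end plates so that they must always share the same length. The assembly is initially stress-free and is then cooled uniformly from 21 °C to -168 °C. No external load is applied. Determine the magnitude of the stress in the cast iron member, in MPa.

Both members must finish at the same length. With the larger α, the copper tends to over-contract; the plates restrain it, putting the copper in tension and the cast iron in compression. With no external load the two internal forces are equal and opposite, magnitude P.
Compatibility of the two members (thermal + elastic change equal): (α₁ − α₂)ΔT = P·[1/(A₁E₁) + 1/(A₂E₂)].
|α₁ − α₂|·ΔT = 6.3×10⁻⁶ × 189 = 0.001191.
1/(A₁E₁) + 1/(A₂E₂) = 1/(1650×123×10³) + 1/(2025×106×10³) = 9.586×10⁻⁹ N⁻¹.
So P = 0.001191 / 9.586×10⁻⁹ = 124.2 kN.
σ_{cast iron} = P/A₂ = 124200/2025 = 61.34 MPa, compressive.

σ ≈ 61.3 MPa (compressive)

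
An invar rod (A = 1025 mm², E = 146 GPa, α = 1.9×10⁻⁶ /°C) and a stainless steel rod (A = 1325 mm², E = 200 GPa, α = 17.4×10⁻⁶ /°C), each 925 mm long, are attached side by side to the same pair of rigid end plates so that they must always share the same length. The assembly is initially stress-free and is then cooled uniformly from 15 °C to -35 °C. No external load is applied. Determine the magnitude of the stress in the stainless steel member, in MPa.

σ ≈ 55.9 MPa (tensile)

Both members must finish at the same length. With the larger α, the stainless steel tends to over-contract; the plates restrain it, putting the stainless steel in tension and the invar in compression. With no external load the two internal forces are equal and opposite, magnitude P.
Compatibility of the two members (thermal + elastic change equal): (α₁ − α₂)ΔT = P·[1/(A₁E₁) + 1/(A₂E₂)].
|α₁ − α₂|·ΔT = 15.5×10⁻⁶ × 50 = 0.000775.
1/(A₁E₁) + 1/(A₂E₂) = 1/(1025×146×10³) + 1/(1325×200×10³) = 1.046×10⁻⁸ N⁻¹.
So P = 0.000775 / 1.046×10⁻⁸ = 74.12 kN.
σ_{stainless steel} = P/A₂ = 74120/1325 = 55.94 MPa, tensile.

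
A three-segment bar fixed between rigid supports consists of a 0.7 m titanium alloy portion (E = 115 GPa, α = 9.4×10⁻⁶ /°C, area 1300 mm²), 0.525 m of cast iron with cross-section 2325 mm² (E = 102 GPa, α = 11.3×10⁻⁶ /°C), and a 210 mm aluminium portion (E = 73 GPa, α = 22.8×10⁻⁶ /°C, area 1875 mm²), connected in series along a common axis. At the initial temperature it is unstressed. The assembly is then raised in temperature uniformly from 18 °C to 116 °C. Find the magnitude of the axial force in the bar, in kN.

P ≈ 201 kN (compressive)

Free thermal expansion of the whole bar: Σ αᵢΔT Lᵢ = 9.4×10⁻⁶×98×700 + 11.3×10⁻⁶×98×525 + 22.8×10⁻⁶×98×210 = 1.695 mm.
The walls prevent any net length change, so an axial force P (same in every segment) develops. Compatibility: P · Σ Lᵢ/(AᵢEᵢ) = δ_free.
The series flexibility is Σ Lᵢ/(AᵢEᵢ) = 700/(1300×115×10³) + 525/(2325×102×10³) + 210/(1875×73×10³) = 8.43×10⁻⁶ mm/N.
Hence P = δ_free / Σ(L/AE) = 1.695/8.43×10⁻⁶ = 201.1 kN (compressive).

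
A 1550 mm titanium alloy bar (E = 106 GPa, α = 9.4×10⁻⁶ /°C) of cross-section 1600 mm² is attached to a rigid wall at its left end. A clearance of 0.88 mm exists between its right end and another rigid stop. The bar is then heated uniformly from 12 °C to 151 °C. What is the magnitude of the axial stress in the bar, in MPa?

σ ≈ 78.3 MPa (compressive)

If the wall were absent the bar would grow by αΔT L = 9.4×10⁻⁶ × 139 × 1550 = 2.025 mm.
The gap closes (δ_free > 0.88 mm) and the wall then resists a further 2.025 − 0.88 = 1.145 mm of expansion.
So σ = E(δ_free − g)/L = 106×10³ × 1.145/1550 = 78.32 MPa.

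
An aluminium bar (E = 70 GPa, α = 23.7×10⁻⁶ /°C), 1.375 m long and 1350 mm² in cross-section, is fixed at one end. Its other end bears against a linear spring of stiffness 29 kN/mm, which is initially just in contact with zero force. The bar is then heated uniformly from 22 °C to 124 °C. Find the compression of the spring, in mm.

If the spring were absent the bar would lengthen by αΔT L = 23.7×10⁻⁶ × 102 × 1375 = 3.324 mm.
Let P be the compressive force at the spring. The bar shortens elastically by PL/(AE) and the spring compresses by P/k; together these equal δ_free.
So P = δ_free / [L/(AE) + 1/k] = 3.324 / [ 1375/(1350×70×10³) + 1/(29×10³) ].
P = 3.324 / 4.903×10⁻⁵ = 67790 N.
Spring compression = P/k = 67790/(29×10³) = 2.338 mm.

δ ≈ 2.34 mm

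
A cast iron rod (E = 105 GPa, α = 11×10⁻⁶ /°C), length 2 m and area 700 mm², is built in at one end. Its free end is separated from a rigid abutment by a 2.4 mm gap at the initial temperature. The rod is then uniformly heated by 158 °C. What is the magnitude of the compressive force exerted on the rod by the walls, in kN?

Free thermal elongation = αΔT L = 11×10⁻⁶ × 158 × 2000 = 3.476 mm.
The gap closes (δ_free > 2.4 mm) and the wall then resists a further 3.476 − 2.4 = 1.076 mm of expansion.
So σ = E(δ_free − g)/L = 105×10³ × 1.076/2000 = 56.49 MPa.
P = σA = 56.49 × 700 = 39.54 kN.

P ≈ 39.5 kN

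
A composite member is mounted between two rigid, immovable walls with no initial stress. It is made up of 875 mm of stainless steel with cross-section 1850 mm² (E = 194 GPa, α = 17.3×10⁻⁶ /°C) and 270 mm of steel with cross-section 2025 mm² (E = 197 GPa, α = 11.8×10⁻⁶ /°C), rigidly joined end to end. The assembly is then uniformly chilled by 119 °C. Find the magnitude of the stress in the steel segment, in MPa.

σ ≈ 346 MPa (tensile)

If the supports were absent, the total length change would be Σ αᵢΔT Lᵢ = 17.3×10⁻⁶×119×875 + 11.8×10⁻⁶×119×270 = 2.18 mm.
The rigid supports impose zero overall length change; the single axial force P common to all segments must satisfy P Σ Lᵢ/(AᵢEᵢ) = δ_free.
The series flexibility is Σ Lᵢ/(AᵢEᵢ) = 875/(1850×194×10³) + 270/(2025×197×10³) = 3.115×10⁻⁶ mm/N.
So P = 2.18 / 3.115×10⁻⁶ = 700 kN, tensile.
σ_{steel} = P / A = 700000 / 2025 = 345.7 MPa.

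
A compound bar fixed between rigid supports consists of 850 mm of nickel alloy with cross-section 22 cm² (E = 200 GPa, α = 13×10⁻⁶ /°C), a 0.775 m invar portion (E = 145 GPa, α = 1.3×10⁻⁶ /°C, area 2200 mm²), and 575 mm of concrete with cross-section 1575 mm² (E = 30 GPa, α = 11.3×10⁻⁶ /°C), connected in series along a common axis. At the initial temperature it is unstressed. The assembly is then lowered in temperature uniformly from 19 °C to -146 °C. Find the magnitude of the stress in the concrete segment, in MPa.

σ ≈ 118 MPa (tensile)

With the walls removed the bar would change length by δ_free = Σ αᵢΔT Lᵢ = 13×10⁻⁶×165×850 + 1.3×10⁻⁶×165×775 + 11.3×10⁻⁶×165×575 = 3.062 mm.
The rigid supports impose zero overall length change; the single axial force P common to all segments must satisfy P Σ Lᵢ/(AᵢEᵢ) = δ_free.
The series flexibility is Σ Lᵢ/(AᵢEᵢ) = 850/(2200×200×10³) + 775/(2200×145×10³) + 575/(1575×30×10³) = 1.653×10⁻⁵ mm/N.
P = 3.062 / 1.653×10⁻⁵ = 185200 N = 185.2 kN, tensile.
σ_{concrete} = P / A = 185200 / 1575 = 117.6 MPa.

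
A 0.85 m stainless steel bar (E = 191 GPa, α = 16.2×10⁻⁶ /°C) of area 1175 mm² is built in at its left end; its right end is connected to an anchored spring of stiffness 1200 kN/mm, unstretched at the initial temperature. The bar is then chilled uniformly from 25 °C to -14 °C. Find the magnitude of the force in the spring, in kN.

Free thermal contraction: δ_free = αΔT L = 16.2×10⁻⁶ × 39 × 850 = 0.537 mm.
With a force P in the spring, the elastic change of the bar is PL/(AE) and that of the spring is P/k; compatibility requires their sum to equal δ_free.
P [ L/(AE) + 1/k ] = δ_free → P [ 850/(1175×191×10³) + 1/(1200×10³) ] = 0.537.
P = 0.537 / 4.621×10⁻⁶ = 116200 N.

P ≈ 116 kN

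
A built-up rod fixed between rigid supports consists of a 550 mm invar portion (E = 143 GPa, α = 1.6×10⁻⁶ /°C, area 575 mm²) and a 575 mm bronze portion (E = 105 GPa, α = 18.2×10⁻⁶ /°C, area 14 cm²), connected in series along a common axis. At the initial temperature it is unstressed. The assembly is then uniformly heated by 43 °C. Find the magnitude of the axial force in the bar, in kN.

Free thermal expansion of the whole bar: Σ αᵢΔT Lᵢ = 1.6×10⁻⁶×43×550 + 18.2×10⁻⁶×43×575 = 0.4878 mm.
The walls prevent any net length change, so an axial force P (same in every segment) develops. Compatibility: P · Σ Lᵢ/(AᵢEᵢ) = δ_free.
Σ Lᵢ/(AᵢEᵢ) = 550/(575×143×10³) + 575/(1400×105×10³) = 1.06×10⁻⁵ mm/N.
So P = 0.4878 / 1.06×10⁻⁵ = 46.02 kN, compressive.

P ≈ 46 kN (compressive)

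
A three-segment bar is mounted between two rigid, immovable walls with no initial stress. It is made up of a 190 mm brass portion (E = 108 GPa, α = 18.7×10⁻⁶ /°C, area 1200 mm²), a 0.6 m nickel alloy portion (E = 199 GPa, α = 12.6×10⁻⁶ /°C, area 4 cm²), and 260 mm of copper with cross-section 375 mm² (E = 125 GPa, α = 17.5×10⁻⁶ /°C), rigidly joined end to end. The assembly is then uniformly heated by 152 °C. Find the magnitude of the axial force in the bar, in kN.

P ≈ 164 kN (compressive)

With the walls removed the bar would change length by δ_free = Σ αᵢΔT Lᵢ = 18.7×10⁻⁶×152×190 + 12.6×10⁻⁶×152×600 + 17.5×10⁻⁶×152×260 = 2.381 mm.
The walls prevent any net length change, so an axial force P (same in every segment) develops. Compatibility: P · Σ Lᵢ/(AᵢEᵢ) = δ_free.
Σ Lᵢ/(AᵢEᵢ) = 190/(1200×108×10³) + 600/(400×199×10³) + 260/(375×125×10³) = 1.455×10⁻⁵ mm/N.
P = 2.381 / 1.455×10⁻⁵ = 163600 N = 163.6 kN, compressive.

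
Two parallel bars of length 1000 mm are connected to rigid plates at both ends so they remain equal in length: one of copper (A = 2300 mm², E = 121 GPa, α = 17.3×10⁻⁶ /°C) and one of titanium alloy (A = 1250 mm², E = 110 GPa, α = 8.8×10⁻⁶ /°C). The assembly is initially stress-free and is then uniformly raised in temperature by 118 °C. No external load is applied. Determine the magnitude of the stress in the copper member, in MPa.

Both members must finish at the same length. With the larger α, the copper tends to over-expand; the plates restrain it, putting the copper in compression and the titanium alloy in tension. With no external load the two internal forces are equal and opposite, magnitude P.
Equating the net (thermal + elastic) strains gives |α₁ − α₂|·ΔT = P·[1/(A₁E₁) + 1/(A₂E₂)].
|α₁ − α₂|·ΔT = 8.5×10⁻⁶ × 118 = 0.001003.
1/(A₁E₁) + 1/(A₂E₂) = 1/(2300×121×10³) + 1/(1250×110×10³) = 1.087×10⁻⁸ N⁻¹.
P = 0.001003 / 1.087×10⁻⁸ = 92310 N = 92.31 kN.
σ_{copper} = P/A₁ = 92310/2300 = 40.13 MPa, compressive.

σ ≈ 40.1 MPa (compressive)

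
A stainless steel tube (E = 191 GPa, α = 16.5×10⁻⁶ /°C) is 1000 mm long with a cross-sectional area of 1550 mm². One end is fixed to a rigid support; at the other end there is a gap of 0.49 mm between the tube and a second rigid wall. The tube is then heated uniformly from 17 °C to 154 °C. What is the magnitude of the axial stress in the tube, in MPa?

If the wall were absent the tube would grow by αΔT L = 16.5×10⁻⁶ × 137 × 1000 = 2.26 mm.
This exceeds the 0.49 mm gap, so the wall pushes back. The portion of expansion that must be recovered elastically is δ_free − gap = 2.26 − 0.49 = 1.77 mm.
Compatibility: PL/(AE) = 1.77 mm, so σ = P/A = E × (1.77/1000) = 338.2 MPa.

σ ≈ 338 MPa (compressive)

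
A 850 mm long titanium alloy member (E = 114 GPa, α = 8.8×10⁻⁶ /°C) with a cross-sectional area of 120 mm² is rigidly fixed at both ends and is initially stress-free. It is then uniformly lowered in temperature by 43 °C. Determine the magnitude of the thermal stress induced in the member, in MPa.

Because both ends are immovable the net strain is zero, and the suppressed thermal strain is αΔT = 8.8×10⁻⁶ × 43 = 378.4×10⁻⁶.
Hence σ = E·αΔT = 114×10³ × 378.4×10⁻⁶ = 43.14 MPa, tensile.

σ ≈ 43.1 MPa (tensile)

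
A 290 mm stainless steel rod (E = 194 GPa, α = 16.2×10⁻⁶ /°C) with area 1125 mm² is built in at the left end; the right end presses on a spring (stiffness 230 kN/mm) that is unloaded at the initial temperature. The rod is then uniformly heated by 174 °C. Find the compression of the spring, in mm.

δ ≈ 0.626 mm

If the spring were absent the rod would lengthen by αΔT L = 16.2×10⁻⁶ × 174 × 290 = 0.8175 mm.
Let P be the compressive force at the spring. The rod shortens elastically by PL/(AE) and the spring compresses by P/k; together these equal δ_free.
P [ L/(AE) + 1/k ] = δ_free → P [ 290/(1125×194×10³) + 1/(230×10³) ] = 0.8175.
P = 0.8175 / 5.677×10⁻⁶ = 144000 N.
Spring compression = P/k = 144000/(230×10³) = 0.6261 mm.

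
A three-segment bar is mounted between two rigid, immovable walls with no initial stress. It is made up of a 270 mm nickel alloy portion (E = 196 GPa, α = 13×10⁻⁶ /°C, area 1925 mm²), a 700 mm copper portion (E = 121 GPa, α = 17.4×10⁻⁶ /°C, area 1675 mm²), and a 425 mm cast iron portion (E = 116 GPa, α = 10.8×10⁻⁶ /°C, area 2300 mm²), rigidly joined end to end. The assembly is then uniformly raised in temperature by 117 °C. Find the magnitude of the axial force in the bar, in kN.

Free thermal expansion of the whole bar: Σ αᵢΔT Lᵢ = 13×10⁻⁶×117×270 + 17.4×10⁻⁶×117×700 + 10.8×10⁻⁶×117×425 = 2.373 mm.
Since the ends are fixed, an axial force P builds up, equal in every segment, with P · Σ Lᵢ/(AᵢEᵢ) = δ_free.
The series flexibility is Σ Lᵢ/(AᵢEᵢ) = 270/(1925×196×10³) + 700/(1675×121×10³) + 425/(2300×116×10³) = 5.762×10⁻⁶ mm/N.
Hence P = δ_free / Σ(L/AE) = 2.373/5.762×10⁻⁶ = 411.8 kN (compressive).

P ≈ 412 kN (compressive)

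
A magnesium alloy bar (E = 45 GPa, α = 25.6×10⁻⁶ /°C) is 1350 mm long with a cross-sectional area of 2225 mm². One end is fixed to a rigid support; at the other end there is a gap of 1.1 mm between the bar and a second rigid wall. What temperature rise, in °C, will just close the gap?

ΔT ≈ 31.8 °C

Contact occurs when the free expansion equals the gap: αΔT L = 1.1 mm.
ΔT = 1.1 / (25.6×10⁻⁶ × 1350) = 31.83 °C.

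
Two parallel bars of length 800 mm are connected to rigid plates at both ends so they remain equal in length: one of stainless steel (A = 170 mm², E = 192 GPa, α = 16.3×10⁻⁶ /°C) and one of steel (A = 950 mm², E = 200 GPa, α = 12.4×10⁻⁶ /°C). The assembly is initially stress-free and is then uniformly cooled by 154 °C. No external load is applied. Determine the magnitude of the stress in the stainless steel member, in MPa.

σ ≈ 98.4 MPa (tensile)

Both members must finish at the same length. With the larger α, the stainless steel tends to over-contract; the plates restrain it, putting the stainless steel in tension and the steel in compression. With no external load the two internal forces are equal and opposite, magnitude P.
Equating the net (thermal + elastic) strains gives |α₁ − α₂|·ΔT = P·[1/(A₁E₁) + 1/(A₂E₂)].
|α₁ − α₂|·ΔT = 3.9×10⁻⁶ × 154 = 0.0006006.
1/(A₁E₁) + 1/(A₂E₂) = 1/(170×192×10³) + 1/(950×200×10³) = 3.59×10⁻⁸ N⁻¹.
P = 0.0006006 / 3.59×10⁻⁸ = 16730 N = 16.73 kN.
σ_{stainless steel} = P/A₁ = 16730/170 = 98.41 MPa, tensile.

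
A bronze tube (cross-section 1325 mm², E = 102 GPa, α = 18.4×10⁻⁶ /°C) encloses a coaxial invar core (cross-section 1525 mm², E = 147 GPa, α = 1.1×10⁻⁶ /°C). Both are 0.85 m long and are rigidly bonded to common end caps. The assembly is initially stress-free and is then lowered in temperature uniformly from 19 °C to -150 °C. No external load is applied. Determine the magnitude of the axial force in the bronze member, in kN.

P ≈ 247 kN (tensile in the bronze)

The bronze has the larger α, so on cooling it would change length more than the invar if both were free. The rigid plates force a common final length, so the bronze is put into tension and the invar into compression, with equal and opposite forces P (no external load).
Setting the final lengths equal and cancelling L: (α₁ − α₂)ΔT = P/(A₁E₁) + P/(A₂E₂).
|α₁ − α₂|·ΔT = 17.3×10⁻⁶ × 169 = 0.002924.
1/(A₁E₁) + 1/(A₂E₂) = 1/(1325×102×10³) + 1/(1525×147×10³) = 1.186×10⁻⁸ N⁻¹.
P = 0.002924 / 1.186×10⁻⁸ = 246500 N = 246.5 kN.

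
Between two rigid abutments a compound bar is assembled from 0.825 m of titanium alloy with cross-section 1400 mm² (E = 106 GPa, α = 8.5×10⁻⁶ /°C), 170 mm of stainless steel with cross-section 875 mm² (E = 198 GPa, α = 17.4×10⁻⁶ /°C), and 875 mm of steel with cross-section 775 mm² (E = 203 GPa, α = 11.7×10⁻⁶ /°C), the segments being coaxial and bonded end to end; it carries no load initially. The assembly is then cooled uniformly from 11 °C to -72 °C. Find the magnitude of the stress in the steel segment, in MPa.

σ ≈ 179 MPa (tensile)

Free thermal contraction of the whole bar: Σ αᵢΔT Lᵢ = 8.5×10⁻⁶×83×825 + 17.4×10⁻⁶×83×170 + 11.7×10⁻⁶×83×875 = 1.677 mm.
The rigid supports impose zero overall length change; the single axial force P common to all segments must satisfy P Σ Lᵢ/(AᵢEᵢ) = δ_free.
The series flexibility is Σ Lᵢ/(AᵢEᵢ) = 825/(1400×106×10³) + 170/(875×198×10³) + 875/(775×203×10³) = 1.21×10⁻⁵ mm/N.
Hence P = δ_free / Σ(L/AE) = 1.677/1.21×10⁻⁵ = 138.6 kN (tensile).
σ_{steel} = P / A = 138600 / 775 = 178.8 MPa.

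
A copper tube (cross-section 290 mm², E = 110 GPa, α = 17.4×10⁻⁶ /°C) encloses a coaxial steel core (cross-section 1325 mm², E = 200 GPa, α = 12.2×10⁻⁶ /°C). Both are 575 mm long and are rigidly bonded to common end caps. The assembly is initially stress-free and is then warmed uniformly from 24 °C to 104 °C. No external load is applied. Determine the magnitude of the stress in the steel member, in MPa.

σ ≈ 8.94 MPa (tensile)

Equilibrium of a rigid end plate with no external load gives equal and opposite internal forces ±P in the two members. Since α_{copper} > α_{steel}, heating drives the copper into compression and the steel into tension.
Compatibility of the two members (thermal + elastic change equal): (α₁ − α₂)ΔT = P·[1/(A₁E₁) + 1/(A₂E₂)].
|α₁ − α₂|·ΔT = 5.2×10⁻⁶ × 80 = 0.000416.
1/(A₁E₁) + 1/(A₂E₂) = 1/(290×110×10³) + 1/(1325×200×10³) = 3.512×10⁻⁸ N⁻¹.
So P = 0.000416 / 3.512×10⁻⁸ = 11.84 kN.
σ_{steel} = P/A₂ = 11840/1325 = 8.939 MPa, tensile.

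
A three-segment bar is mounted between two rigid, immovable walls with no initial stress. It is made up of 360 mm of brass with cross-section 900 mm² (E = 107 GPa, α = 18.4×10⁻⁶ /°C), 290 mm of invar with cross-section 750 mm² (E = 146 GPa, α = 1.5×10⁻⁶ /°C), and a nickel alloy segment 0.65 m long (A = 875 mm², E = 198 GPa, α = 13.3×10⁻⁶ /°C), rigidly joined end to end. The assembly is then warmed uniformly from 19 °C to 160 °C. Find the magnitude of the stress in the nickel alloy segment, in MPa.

σ ≈ 250 MPa (compressive)

Free thermal expansion of the whole bar: Σ αᵢΔT Lᵢ = 18.4×10⁻⁶×141×360 + 1.5×10⁻⁶×141×290 + 13.3×10⁻⁶×141×650 = 2.214 mm.
Since the ends are fixed, an axial force P builds up, equal in every segment, with P · Σ Lᵢ/(AᵢEᵢ) = δ_free.
The series flexibility is Σ Lᵢ/(AᵢEᵢ) = 360/(900×107×10³) + 290/(750×146×10³) + 650/(875×198×10³) = 1.014×10⁻⁵ mm/N.
So P = 2.214 / 1.014×10⁻⁵ = 218.4 kN, compressive.
σ_{nickel alloy} = P / A = 218400 / 875 = 249.6 MPa.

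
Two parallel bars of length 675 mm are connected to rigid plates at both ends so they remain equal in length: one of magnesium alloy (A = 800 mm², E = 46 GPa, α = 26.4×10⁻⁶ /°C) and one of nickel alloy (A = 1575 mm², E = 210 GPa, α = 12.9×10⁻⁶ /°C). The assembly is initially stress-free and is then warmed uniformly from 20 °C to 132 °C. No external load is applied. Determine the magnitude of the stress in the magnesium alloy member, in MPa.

Both members must finish at the same length. With the larger α, the magnesium alloy tends to over-expand; the plates restrain it, putting the magnesium alloy in compression and the nickel alloy in tension. With no external load the two internal forces are equal and opposite, magnitude P.
Compatibility of the two members (thermal + elastic change equal): (α₁ − α₂)ΔT = P·[1/(A₁E₁) + 1/(A₂E₂)].
|α₁ − α₂|·ΔT = 13.5×10⁻⁶ × 112 = 0.001512.
1/(A₁E₁) + 1/(A₂E₂) = 1/(800×46×10³) + 1/(1575×210×10³) = 3.02×10⁻⁸ N⁻¹.
P = 0.001512 / 3.02×10⁻⁸ = 50070 N = 50.07 kN.
σ_{magnesium alloy} = P/A₁ = 50070/800 = 62.59 MPa, compressive.

σ ≈ 62.6 MPa (compressive)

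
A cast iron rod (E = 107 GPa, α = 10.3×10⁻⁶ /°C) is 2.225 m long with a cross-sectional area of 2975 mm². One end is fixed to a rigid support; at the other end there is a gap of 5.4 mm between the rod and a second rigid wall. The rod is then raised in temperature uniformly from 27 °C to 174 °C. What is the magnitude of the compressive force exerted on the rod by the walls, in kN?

P ≈ 0 kN

If the wall were absent the rod would grow by αΔT L = 10.3×10⁻⁶ × 147 × 2225 = 3.369 mm.
Since δ_free = 3.37 mm is less than the 5.4 mm gap, the rod never touches the wall. No axial force develops.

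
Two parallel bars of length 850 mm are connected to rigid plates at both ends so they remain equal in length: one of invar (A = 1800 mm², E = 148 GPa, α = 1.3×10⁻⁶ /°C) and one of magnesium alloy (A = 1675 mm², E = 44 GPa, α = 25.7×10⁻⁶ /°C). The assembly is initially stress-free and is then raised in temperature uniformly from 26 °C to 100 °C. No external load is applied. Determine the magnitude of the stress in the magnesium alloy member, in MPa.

σ ≈ 62.2 MPa (compressive)

The magnesium alloy has the larger α, so on heating it would change length more than the invar if both were free. The rigid plates force a common final length, so the magnesium alloy is put into compression and the invar into tension, with equal and opposite forces P (no external load).
Compatibility of the two members (thermal + elastic change equal): (α₁ − α₂)ΔT = P·[1/(A₁E₁) + 1/(A₂E₂)].
|α₁ − α₂|·ΔT = 24.4×10⁻⁶ × 74 = 0.001806.
1/(A₁E₁) + 1/(A₂E₂) = 1/(1800×148×10³) + 1/(1675×44×10³) = 1.732×10⁻⁸ N⁻¹.
So P = 0.001806 / 1.732×10⁻⁸ = 104.2 kN.
σ_{magnesium alloy} = P/A₂ = 104200/1675 = 62.23 MPa, compressive.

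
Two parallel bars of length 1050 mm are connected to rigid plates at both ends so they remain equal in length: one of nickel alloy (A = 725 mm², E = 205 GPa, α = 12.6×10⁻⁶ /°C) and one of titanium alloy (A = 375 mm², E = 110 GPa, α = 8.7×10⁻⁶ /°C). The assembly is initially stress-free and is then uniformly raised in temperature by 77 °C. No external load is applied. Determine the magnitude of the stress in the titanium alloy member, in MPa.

Both members must finish at the same length. With the larger α, the nickel alloy tends to over-expand; the plates restrain it, putting the nickel alloy in compression and the titanium alloy in tension. With no external load the two internal forces are equal and opposite, magnitude P.
Compatibility of the two members (thermal + elastic change equal): (α₁ − α₂)ΔT = P·[1/(A₁E₁) + 1/(A₂E₂)].
|α₁ − α₂|·ΔT = 3.9×10⁻⁶ × 77 = 0.0003003.
1/(A₁E₁) + 1/(A₂E₂) = 1/(725×205×10³) + 1/(375×110×10³) = 3.097×10⁻⁸ N⁻¹.
So P = 0.0003003 / 3.097×10⁻⁸ = 9.696 kN.
σ_{titanium alloy} = P/A₂ = 9696/375 = 25.86 MPa, tensile.

σ ≈ 25.9 MPa (tensile)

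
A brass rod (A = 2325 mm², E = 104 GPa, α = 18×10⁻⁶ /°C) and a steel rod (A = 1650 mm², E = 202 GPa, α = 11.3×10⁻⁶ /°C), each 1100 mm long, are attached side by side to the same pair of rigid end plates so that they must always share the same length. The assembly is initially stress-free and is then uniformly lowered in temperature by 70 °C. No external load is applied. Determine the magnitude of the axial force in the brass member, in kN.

P ≈ 65.7 kN (tensile in the brass)

Equilibrium of a rigid end plate with no external load gives equal and opposite internal forces ±P in the two members. Since α_{brass} > α_{steel}, cooling drives the brass into tension and the steel into compression.
Setting the final lengths equal and cancelling L: (α₁ − α₂)ΔT = P/(A₁E₁) + P/(A₂E₂).
|α₁ − α₂|·ΔT = 6.7×10⁻⁶ × 70 = 0.000469.
1/(A₁E₁) + 1/(A₂E₂) = 1/(2325×104×10³) + 1/(1650×202×10³) = 7.136×10⁻⁹ N⁻¹.
So P = 0.000469 / 7.136×10⁻⁹ = 65.72 kN.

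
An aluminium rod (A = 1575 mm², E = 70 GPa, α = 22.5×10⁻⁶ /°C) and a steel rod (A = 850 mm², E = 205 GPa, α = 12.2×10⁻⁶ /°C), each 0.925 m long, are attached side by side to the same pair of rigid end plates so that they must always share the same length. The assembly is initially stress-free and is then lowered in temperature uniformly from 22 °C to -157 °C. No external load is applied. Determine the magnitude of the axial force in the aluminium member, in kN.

P ≈ 124 kN (tensile in the aluminium)

Both members must finish at the same length. With the larger α, the aluminium tends to over-contract; the plates restrain it, putting the aluminium in tension and the steel in compression. With no external load the two internal forces are equal and opposite, magnitude P.
Compatibility of the two members (thermal + elastic change equal): (α₁ − α₂)ΔT = P·[1/(A₁E₁) + 1/(A₂E₂)].
|α₁ − α₂|·ΔT = 10.3×10⁻⁶ × 179 = 0.001844.
1/(A₁E₁) + 1/(A₂E₂) = 1/(1575×70×10³) + 1/(850×205×10³) = 1.481×10⁻⁸ N⁻¹.
P = 0.001844 / 1.481×10⁻⁸ = 124500 N = 124.5 kN.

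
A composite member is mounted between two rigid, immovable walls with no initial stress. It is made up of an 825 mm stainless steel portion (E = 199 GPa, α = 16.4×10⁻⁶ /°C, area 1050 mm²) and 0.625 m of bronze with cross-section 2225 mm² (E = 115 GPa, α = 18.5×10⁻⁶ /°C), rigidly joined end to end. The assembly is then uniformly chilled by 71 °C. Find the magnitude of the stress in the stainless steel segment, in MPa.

With the walls removed the bar would change length by δ_free = Σ αᵢΔT Lᵢ = 16.4×10⁻⁶×71×825 + 18.5×10⁻⁶×71×625 = 1.782 mm.
The walls prevent any net length change, so an axial force P (same in every segment) develops. Compatibility: P · Σ Lᵢ/(AᵢEᵢ) = δ_free.
The series flexibility is Σ Lᵢ/(AᵢEᵢ) = 825/(1050×199×10³) + 625/(2225×115×10³) = 6.391×10⁻⁶ mm/N.
So P = 1.782 / 6.391×10⁻⁶ = 278.8 kN, tensile.
σ_{stainless steel} = P / A = 278800 / 1050 = 265.5 MPa.

σ ≈ 265 MPa (tensile)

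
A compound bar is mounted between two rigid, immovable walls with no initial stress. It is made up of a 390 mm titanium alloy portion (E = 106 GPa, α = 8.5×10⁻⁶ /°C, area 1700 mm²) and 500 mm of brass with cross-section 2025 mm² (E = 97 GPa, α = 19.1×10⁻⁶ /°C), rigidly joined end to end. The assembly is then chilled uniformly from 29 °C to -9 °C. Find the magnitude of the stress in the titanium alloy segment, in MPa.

σ ≈ 61.1 MPa (tensile)

If the supports were absent, the total length change would be Σ αᵢΔT Lᵢ = 8.5×10⁻⁶×38×390 + 19.1×10⁻⁶×38×500 = 0.4889 mm.
The rigid supports impose zero overall length change; the single axial force P common to all segments must satisfy P Σ Lᵢ/(AᵢEᵢ) = δ_free.
Σ Lᵢ/(AᵢEᵢ) = 390/(1700×106×10³) + 500/(2025×97×10³) = 4.71×10⁻⁶ mm/N.
So P = 0.4889 / 4.71×10⁻⁶ = 103.8 kN, tensile.
σ_{titanium alloy} = P / A = 103800 / 1700 = 61.06 MPa.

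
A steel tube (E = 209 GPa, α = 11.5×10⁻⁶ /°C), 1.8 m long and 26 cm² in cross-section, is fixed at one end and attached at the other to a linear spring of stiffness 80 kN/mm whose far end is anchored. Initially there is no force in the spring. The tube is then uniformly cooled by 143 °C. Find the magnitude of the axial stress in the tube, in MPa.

Free thermal contraction: δ_free = αΔT L = 11.5×10⁻⁶ × 143 × 1800 = 2.96 mm.
With a force P in the spring, the elastic change of the tube is PL/(AE) and that of the spring is P/k; compatibility requires their sum to equal δ_free.
So P = δ_free / [L/(AE) + 1/k] = 2.96 / [ 1800/(2600×209×10³) + 1/(80×10³) ].
P = 2.96 / 1.581×10⁻⁵ = 187200 N.
σ = P/A = 187200/2600 = 72 MPa.

σ ≈ 72 MPa (tensile)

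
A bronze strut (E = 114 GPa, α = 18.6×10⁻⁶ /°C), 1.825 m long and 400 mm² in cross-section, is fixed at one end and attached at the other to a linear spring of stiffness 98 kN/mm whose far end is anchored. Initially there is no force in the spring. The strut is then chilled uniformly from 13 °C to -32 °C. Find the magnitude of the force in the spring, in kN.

P ≈ 30.4 kN

The unrestrained thermal change is αΔT L = 18.6×10⁻⁶ × 45 × 1825 = 1.528 mm.
With a force P in the spring, the elastic change of the strut is PL/(AE) and that of the spring is P/k; compatibility requires their sum to equal δ_free.
So P = δ_free / [L/(AE) + 1/k] = 1.528 / [ 1825/(400×114×10³) + 1/(98×10³) ].
P = 1.528 / 5.023×10⁻⁵ = 30410 N.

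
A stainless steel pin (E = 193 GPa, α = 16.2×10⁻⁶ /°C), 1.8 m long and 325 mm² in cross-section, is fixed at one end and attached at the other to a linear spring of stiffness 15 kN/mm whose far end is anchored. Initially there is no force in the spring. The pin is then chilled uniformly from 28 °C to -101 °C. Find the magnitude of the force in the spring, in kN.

Free thermal contraction: δ_free = αΔT L = 16.2×10⁻⁶ × 129 × 1800 = 3.762 mm.
Let P be the tensile force in the spring. The pin extends elastically by PL/(AE) and the spring stretches by P/k; together these equal δ_free.
So P = δ_free / [L/(AE) + 1/k] = 3.762 / [ 1800/(325×193×10³) + 1/(15×10³) ].
P = 3.762 / 9.536×10⁻⁵ = 39450 N.

P ≈ 39.4 kN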